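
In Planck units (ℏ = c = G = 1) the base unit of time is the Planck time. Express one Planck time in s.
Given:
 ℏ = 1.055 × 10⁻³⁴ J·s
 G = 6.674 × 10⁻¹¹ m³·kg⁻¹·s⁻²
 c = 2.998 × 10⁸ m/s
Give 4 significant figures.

t_P = √(ℏG/c⁵)
  = √(2.907 × 10⁻⁸⁷)
  = 5.392 × 10⁻⁴⁴ s

5.392 × 10⁻⁴⁴ s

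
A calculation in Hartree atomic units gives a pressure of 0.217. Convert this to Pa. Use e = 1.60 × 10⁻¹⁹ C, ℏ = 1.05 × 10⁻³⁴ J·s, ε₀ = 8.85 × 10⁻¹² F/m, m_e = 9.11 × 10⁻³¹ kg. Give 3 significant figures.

6.54 × 10¹² Pa

One atomic unit of pressure: P_au = E_h/a₀³ = m_e⁴e¹⁰/((4πε₀)⁵ℏ⁸) = 3.01 × 10¹³ Pa.
0.217 × 3.01 × 10¹³ Pa = 6.54 × 10¹² Pa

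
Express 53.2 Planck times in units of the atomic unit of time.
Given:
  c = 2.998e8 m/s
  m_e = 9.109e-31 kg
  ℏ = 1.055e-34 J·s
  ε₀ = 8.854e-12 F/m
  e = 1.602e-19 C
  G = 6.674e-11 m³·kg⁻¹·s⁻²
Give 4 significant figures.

Planck time: t_P = √(ℏG/c⁵) = 5.392e-44 s
atomic unit of time: τ_au = (4πε₀)²ℏ³/(m_e e⁴) = 2.423e-17 s
53.2 × 5.392e-44 / 2.423e-17 = 1.184e-25

1.184e-25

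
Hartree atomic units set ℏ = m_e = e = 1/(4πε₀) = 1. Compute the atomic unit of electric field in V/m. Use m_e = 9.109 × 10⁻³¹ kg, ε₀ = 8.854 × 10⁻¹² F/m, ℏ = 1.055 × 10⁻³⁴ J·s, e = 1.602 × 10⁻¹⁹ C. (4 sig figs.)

5.131 × 10¹¹ V/m

From ℏ = m_e = e = 1/(4πε₀) = 1 the electric field scale is E_au = E_h/(e a₀) = m_e²e⁵/((4πε₀)³ℏ⁴).
E_h = 4.354 × 10⁻¹⁸ J
a₀ = 5.297 × 10⁻¹¹ m
E_h/(e·a₀) = 5.131 × 10¹¹ V/m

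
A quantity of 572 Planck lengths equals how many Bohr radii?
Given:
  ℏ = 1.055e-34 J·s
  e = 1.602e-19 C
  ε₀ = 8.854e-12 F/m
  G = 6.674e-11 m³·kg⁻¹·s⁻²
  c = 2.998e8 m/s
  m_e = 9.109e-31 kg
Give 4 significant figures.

1.745e-22

Planck length: ℓ_P = √(ℏG/c³) = 1.616e-35 m
Bohr radius: a₀ = 4πε₀ℏ²/(m_e e²) = 5.297e-11 m
572 × 1.616e-35 / 5.297e-11 = 1.745e-22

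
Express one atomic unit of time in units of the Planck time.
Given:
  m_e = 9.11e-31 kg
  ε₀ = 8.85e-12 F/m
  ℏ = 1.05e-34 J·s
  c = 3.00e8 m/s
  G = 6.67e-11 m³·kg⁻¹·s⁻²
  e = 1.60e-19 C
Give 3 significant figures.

atomic unit of time: τ_au = (4πε₀)²ℏ³/(m_e e⁴) = 2.40e-17 s
Planck time: t_P = √(ℏG/c⁵) = 5.37e-44 s
ratio = 2.40e-17 / 5.37e-44 = 4.47e26

4.47e26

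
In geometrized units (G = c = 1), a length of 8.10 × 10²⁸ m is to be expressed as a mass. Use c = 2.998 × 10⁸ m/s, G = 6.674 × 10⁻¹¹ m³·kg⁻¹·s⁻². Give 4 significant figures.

Length → mass via c²/G.
8.10 × 10²⁸ m × (c²/G) = 1.091 × 10⁵⁶ kg

1.091 × 10⁵⁶ kg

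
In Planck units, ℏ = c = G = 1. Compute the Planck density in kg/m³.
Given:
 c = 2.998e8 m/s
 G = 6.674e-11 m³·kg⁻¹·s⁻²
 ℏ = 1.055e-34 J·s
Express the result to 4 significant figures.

Dimensional analysis gives ρ_P = c⁵/(ℏG²).
  = 2.422e42 / 4.699e-55
  = 5.154e96 kg/m³

5.154e96 kg/m³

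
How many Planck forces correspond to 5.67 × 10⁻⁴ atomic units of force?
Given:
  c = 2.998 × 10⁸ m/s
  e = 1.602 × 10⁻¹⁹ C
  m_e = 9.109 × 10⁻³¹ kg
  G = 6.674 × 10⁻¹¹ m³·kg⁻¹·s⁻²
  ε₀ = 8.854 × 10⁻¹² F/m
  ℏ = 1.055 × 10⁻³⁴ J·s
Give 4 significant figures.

atomic unit of force: F_au = E_h/a₀ = m_e²e⁶/((4πε₀)³ℏ⁴) = 8.220 × 10⁻⁸ N
Planck force: F_P = c⁴/G = 1.210 × 10⁴⁴ N
5.67 × 10⁻⁴ × 8.220 × 10⁻⁸ / 1.210 × 10⁴⁴ = 3.850 × 10⁻⁵⁵

3.850 × 10⁻⁵⁵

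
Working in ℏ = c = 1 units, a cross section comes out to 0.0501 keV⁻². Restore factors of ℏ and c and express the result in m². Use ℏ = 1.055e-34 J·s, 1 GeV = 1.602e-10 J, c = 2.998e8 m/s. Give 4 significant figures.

1.953e-21 m²

Area is [L]² = [E]⁻²·(ℏc)²; restore (ℏc)².
1 GeV⁻² → (ℏc)² × (1 GeV in J)⁻² = 3.898e-32 m².
Convert the energy scale: 0.0501 keV⁻² = 5.01e10 GeV⁻².
Result: 5.01e10 × 3.898e-32 = 1.953e-21 m².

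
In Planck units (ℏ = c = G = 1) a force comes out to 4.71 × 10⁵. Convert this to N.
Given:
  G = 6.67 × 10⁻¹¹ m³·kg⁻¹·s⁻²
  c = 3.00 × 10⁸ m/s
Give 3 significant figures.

One Planck force: F_P = c⁴/G = 1.21 × 10⁴⁴ N.
4.71 × 10⁵ × 1.21 × 10⁴⁴ N = 5.72 × 10⁴⁹ N

5.72 × 10⁴⁹ N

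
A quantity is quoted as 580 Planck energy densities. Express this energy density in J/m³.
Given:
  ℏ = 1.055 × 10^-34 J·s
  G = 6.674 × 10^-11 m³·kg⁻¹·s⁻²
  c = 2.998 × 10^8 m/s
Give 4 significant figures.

One Planck energy density: u_P = c⁷/(ℏG²) = 4.632 × 10^113 J/m³.
580 × 4.632 × 10^113 J/m³ = 2.687 × 10^116 J/m³

2.687 × 10^116 J/m³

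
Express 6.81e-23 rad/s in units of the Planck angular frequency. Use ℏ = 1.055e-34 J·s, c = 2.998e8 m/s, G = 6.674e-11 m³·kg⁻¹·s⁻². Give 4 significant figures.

3.672e-66

Planck angular frequency: ω_P = √(c⁵/(ℏG)) = 1.855e43 rad/s.
6.81e-23 / 1.855e43 = 3.672e-66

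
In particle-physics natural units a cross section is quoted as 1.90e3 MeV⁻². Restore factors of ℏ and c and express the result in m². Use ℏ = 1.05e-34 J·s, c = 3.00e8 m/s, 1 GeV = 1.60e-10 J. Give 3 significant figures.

7.36e-23 m²

Area is [L]² = [E]⁻²·(ℏc)²; restore (ℏc)².
1 GeV⁻² → (ℏc)² × (1 GeV in J)⁻² = 3.88e-32 m².
Convert the energy scale: 1.90e3 MeV⁻² = 1.90e9 GeV⁻².
Result: 1.90e9 × 3.88e-32 = 7.36e-23 m².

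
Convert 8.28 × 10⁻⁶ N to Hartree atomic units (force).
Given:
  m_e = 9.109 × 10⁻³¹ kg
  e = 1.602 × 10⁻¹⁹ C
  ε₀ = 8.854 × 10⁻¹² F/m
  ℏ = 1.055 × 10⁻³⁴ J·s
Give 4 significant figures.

atomic unit of force: F_au = E_h/a₀ = m_e²e⁶/((4πε₀)³ℏ⁴) = 8.220 × 10⁻⁸ N.
8.28 × 10⁻⁶ / 8.220 × 10⁻⁸ = 100.7

100.7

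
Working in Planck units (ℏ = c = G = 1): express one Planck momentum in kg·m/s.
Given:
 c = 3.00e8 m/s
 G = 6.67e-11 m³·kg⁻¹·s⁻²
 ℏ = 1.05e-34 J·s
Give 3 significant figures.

6.52 kg·m/s

The unique combination of the constants set to 1 with dimensions of momentum is p_P = √(ℏc³/G).
  = √(42.5)
  = 6.52 kg·m/s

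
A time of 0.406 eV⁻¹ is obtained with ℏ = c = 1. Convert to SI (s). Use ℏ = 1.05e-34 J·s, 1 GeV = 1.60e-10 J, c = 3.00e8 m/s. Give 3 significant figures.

A time is [E]⁻¹ in ℏ=c=1; restore one factor of ℏ.
1 GeV⁻¹ → ℏ × (1 GeV in J)⁻¹ = 6.56e-25 s.
Convert the energy scale: 0.406 eV⁻¹ = 4.06e8 GeV⁻¹.
Result: 4.06e8 × 6.56e-25 = 2.66e-16 s.

2.66e-16 s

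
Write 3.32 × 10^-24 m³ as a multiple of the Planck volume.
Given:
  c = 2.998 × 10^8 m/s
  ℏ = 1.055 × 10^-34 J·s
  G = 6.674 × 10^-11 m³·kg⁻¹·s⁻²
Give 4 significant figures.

7.860 × 10^80

Planck volume: V_P = (ℏG/c³)^(3/2) = 4.224 × 10^-105 m³.
3.32 × 10^-24 / 4.224 × 10^-105 = 7.860 × 10^80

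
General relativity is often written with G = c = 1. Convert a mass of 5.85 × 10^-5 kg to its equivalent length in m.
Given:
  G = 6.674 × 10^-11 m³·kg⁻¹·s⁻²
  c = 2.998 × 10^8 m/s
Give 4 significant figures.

In G = c = 1 units mass has dimensions of length; the conversion factor is G/c².
5.85 × 10^-5 kg × (G/c²) = 4.344 × 10^-32 m

4.344 × 10^-32 m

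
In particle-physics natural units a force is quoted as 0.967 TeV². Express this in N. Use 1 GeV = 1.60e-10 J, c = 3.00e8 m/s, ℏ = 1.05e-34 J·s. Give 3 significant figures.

Force is [E]/[L] = [E]²/(ℏc); restore (ℏc)⁻¹.
1 GeV² → 1/(ℏc) × (1 GeV in J)² = 8.13e5 N.
Convert the energy scale: 0.967 TeV² = 9.67e5 GeV².
Result: 9.67e5 × 8.13e5 = 7.86e11 N.

7.86e11 N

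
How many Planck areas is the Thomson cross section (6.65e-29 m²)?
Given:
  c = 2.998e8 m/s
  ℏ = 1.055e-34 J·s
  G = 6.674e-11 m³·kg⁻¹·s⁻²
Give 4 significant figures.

2.545e41

Planck area: A_P = ℏG/c³ = 2.613e-70 m².
6.65e-29 / 2.613e-70 = 2.545e41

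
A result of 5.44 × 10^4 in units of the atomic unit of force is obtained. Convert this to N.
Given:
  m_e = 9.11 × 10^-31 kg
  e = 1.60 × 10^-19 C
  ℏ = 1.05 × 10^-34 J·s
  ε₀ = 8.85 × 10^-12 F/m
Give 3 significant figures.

4.53 × 10^-3 N

One atomic unit of force: F_au = E_h/a₀ = m_e²e⁶/((4πε₀)³ℏ⁴) = 8.33 × 10^-8 N.
5.44 × 10^4 × 8.33 × 10^-8 N = 4.53 × 10^-3 N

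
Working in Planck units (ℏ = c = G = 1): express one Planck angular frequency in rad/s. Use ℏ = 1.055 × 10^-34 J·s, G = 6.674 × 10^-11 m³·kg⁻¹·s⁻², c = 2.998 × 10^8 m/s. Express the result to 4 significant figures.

1.855 × 10^43 rad/s

From ℏ = c = G = 1 the angular frequency scale is ω_P = √(c⁵/(ℏG)).
  = √(3.440 × 10^86)
  = 1.855 × 10^43 rad/s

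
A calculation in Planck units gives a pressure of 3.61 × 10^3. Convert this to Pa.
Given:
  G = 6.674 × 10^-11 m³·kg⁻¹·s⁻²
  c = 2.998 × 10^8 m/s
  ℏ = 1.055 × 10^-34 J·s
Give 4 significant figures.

1.672 × 10^117 Pa

One Planck pressure: p_P = c⁷/(ℏG²) = 4.632 × 10^113 Pa.
3.61 × 10^3 × 4.632 × 10^113 Pa = 1.672 × 10^117 Pa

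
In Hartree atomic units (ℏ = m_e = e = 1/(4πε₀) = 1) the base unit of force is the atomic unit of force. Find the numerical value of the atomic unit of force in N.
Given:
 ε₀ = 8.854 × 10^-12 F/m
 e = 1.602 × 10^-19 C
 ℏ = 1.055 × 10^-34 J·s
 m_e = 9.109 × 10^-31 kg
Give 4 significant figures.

F_au = E_h/a₀ = m_e²e⁶/((4πε₀)³ℏ⁴)
E_h = 4.354 × 10^-18 J
a₀ = 5.297 × 10^-11 m
E_h/a₀ = 8.220 × 10^-8 N

8.220 × 10^-8 N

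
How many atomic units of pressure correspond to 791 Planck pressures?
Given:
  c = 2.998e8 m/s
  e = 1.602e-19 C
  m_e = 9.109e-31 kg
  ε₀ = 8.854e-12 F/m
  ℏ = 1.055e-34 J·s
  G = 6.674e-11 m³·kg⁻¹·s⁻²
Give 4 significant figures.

1.251e103

Planck pressure: p_P = c⁷/(ℏG²) = 4.632e113 Pa
atomic unit of pressure: P_au = E_h/a₀³ = m_e⁴e¹⁰/((4πε₀)⁵ℏ⁸) = 2.929e13 Pa
791 × 4.632e113 / 2.929e13 = 1.251e103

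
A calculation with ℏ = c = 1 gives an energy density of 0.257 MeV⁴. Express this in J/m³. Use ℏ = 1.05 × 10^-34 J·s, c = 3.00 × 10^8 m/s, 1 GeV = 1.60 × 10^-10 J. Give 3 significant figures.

5.39 × 10^24 J/m³

[E]/[L]³ = [E]⁴/(ℏc)³; restore (ℏc)⁻³.
1 GeV⁴ → 1/(ℏc)³ × (1 GeV in J)⁴ = 2.10 × 10^37 J/m³.
Convert the energy scale: 0.257 MeV⁴ = 2.57 × 10^-13 GeV⁴.
Result: 2.57 × 10^-13 × 2.10 × 10^37 = 5.39 × 10^24 J/m³.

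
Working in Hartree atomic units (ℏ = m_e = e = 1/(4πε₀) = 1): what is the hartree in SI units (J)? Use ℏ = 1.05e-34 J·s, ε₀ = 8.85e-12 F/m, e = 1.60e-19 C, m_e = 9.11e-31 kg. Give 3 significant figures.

Dimensional analysis gives E_h = m_e e⁴/(4πε₀ℏ)².
  = 5.97e-106 / 1.36e-88
  = 4.38e-18 J

4.38e-18 J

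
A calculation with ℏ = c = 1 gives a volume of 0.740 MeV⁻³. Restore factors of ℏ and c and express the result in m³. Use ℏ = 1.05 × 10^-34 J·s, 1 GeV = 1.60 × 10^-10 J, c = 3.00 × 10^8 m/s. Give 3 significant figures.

Volume is [L]³ = [E]⁻³·(ℏc)³.
1 GeV⁻³ → (ℏc)³ × (1 GeV in J)⁻³ = 7.63 × 10^-48 m³.
Convert the energy scale: 0.740 MeV⁻³ = 7.40 × 10^8 GeV⁻³.
Result: 7.40 × 10^8 × 7.63 × 10^-48 = 5.65 × 10^-39 m³.

5.65 × 10^-39 m³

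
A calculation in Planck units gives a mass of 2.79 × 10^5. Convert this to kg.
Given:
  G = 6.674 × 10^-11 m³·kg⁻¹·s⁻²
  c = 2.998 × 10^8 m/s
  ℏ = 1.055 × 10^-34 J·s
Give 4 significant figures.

One Planck mass: m_P = √(ℏc/G) = 2.177 × 10^-8 kg.
2.79 × 10^5 × 2.177 × 10^-8 kg = 6.074 × 10^-3 kg

6.074 × 10^-3 kg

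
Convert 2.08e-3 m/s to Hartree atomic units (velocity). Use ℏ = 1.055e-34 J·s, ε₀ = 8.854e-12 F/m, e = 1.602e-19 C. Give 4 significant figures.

atomic unit of velocity: v_au = e²/(4πε₀ℏ) = 2.186e6 m/s.
2.08e-3 / 2.186e6 = 9.513e-10

9.513e-10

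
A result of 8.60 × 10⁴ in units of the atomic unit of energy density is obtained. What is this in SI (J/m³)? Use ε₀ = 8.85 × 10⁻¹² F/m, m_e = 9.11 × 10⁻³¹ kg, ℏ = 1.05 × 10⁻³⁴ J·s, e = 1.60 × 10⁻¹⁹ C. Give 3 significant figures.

One atomic unit of energy density: u_au = E_h/a₀³ = m_e⁴e¹⁰/((4πε₀)⁵ℏ⁸) = 3.01 × 10¹³ J/m³.
8.60 × 10⁴ × 3.01 × 10¹³ J/m³ = 2.59 × 10¹⁸ J/m³

2.59 × 10¹⁸ J/m³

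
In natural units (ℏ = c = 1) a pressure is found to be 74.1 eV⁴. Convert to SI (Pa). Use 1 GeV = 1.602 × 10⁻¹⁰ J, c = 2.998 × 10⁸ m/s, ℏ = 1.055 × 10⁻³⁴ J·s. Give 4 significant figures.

Pressure is [E]/[L]³ = [E]⁴/(ℏc)³.
1 GeV⁴ → 1/(ℏc)³ × (1 GeV in J)⁴ = 2.082 × 10³⁷ Pa.
Convert the energy scale: 74.1 eV⁴ = 7.41 × 10⁻³⁵ GeV⁴.
Result: 7.41 × 10⁻³⁵ × 2.082 × 10³⁷ = 1.542 × 10³ Pa.

1.542 × 10³ Pa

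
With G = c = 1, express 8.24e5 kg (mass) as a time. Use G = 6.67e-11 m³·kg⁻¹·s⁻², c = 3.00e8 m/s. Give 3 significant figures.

2.04e-30 s

Mass → time via G/c³.
8.24e5 kg × (G/c³) = 2.04e-30 s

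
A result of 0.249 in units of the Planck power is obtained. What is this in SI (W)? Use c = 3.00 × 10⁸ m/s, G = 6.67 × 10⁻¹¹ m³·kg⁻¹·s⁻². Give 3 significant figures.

One Planck power: P_P = c⁵/G = 3.64 × 10⁵² W.
0.249 × 3.64 × 10⁵² W = 9.07 × 10⁵¹ W

9.07 × 10⁵¹ W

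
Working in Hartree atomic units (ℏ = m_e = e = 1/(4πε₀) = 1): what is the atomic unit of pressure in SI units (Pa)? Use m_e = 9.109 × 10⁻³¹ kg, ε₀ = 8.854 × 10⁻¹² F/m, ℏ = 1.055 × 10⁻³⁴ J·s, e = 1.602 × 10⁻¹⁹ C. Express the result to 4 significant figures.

2.929 × 10¹³ Pa

The unique combination of the constants set to 1 with dimensions of pressure is P_au = E_h/a₀³ = m_e⁴e¹⁰/((4πε₀)⁵ℏ⁸).
E_h = 4.354 × 10⁻¹⁸ J
a₀ = 5.297 × 10⁻¹¹ m
E_h/a₀³ = 2.929 × 10¹³ Pa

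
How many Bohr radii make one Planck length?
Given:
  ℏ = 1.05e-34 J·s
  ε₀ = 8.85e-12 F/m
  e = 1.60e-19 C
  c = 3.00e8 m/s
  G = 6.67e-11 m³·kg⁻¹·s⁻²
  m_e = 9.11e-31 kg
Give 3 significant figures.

Planck length: ℓ_P = √(ℏG/c³) = 1.61e-35 m
Bohr radius: a₀ = 4πε₀ℏ²/(m_e e²) = 5.26e-11 m
ratio = 1.61e-35 / 5.26e-11 = 3.06e-25

3.06e-25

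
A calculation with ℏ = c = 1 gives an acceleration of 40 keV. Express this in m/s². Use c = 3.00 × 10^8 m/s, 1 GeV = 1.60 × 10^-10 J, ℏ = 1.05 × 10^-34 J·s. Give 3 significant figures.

1.83 × 10^28 m/s²

Acceleration is [L]/[T]² = c·[E]/ℏ.
1 GeV → c/ℏ × (1 GeV in J) = 4.57 × 10^32 m/s².
Convert the energy scale: 40 keV = 4.00 × 10^-5 GeV.
Result: 4.00 × 10^-5 × 4.57 × 10^32 = 1.83 × 10^28 m/s².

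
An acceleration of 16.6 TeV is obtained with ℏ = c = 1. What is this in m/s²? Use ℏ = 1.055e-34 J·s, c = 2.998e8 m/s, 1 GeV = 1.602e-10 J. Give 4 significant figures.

7.557e36 m/s²

Acceleration is [L]/[T]² = c·[E]/ℏ.
1 GeV → c/ℏ × (1 GeV in J) = 4.552e32 m/s².
Convert the energy scale: 16.6 TeV = 1.66e4 GeV.
Result: 1.66e4 × 4.552e32 = 7.557e36 m/s².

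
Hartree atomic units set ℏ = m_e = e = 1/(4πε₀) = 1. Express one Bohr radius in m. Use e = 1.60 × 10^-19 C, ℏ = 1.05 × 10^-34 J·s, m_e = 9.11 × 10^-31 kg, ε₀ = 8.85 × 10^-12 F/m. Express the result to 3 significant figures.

5.26 × 10^-11 m

Dimensional analysis gives a₀ = 4πε₀ℏ²/(m_e e²).
  = 1.23 × 10^-78 / 2.33 × 10^-68
  = 5.26 × 10^-11 m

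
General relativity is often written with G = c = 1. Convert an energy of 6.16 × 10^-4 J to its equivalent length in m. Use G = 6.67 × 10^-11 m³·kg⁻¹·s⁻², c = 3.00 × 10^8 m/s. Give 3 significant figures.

Energy → length via G/c⁴.
6.16 × 10^-4 J × (G/c⁴) = 5.07 × 10^-48 m

5.07 × 10^-48 m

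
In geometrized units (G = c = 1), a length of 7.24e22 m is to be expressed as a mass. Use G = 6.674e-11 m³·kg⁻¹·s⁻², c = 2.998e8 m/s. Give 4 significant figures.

9.750e49 kg

Length → mass via c²/G.
7.24e22 m × (c²/G) = 9.750e49 kg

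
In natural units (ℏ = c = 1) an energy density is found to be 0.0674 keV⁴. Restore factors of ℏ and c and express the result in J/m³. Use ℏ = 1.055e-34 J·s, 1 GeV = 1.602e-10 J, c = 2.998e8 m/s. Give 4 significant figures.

[E]/[L]³ = [E]⁴/(ℏc)³; restore (ℏc)⁻³.
1 GeV⁴ → 1/(ℏc)³ × (1 GeV in J)⁴ = 2.082e37 J/m³.
Convert the energy scale: 0.0674 keV⁴ = 6.74e-26 GeV⁴.
Result: 6.74e-26 × 2.082e37 = 1.403e12 J/m³.

1.403e12 J/m³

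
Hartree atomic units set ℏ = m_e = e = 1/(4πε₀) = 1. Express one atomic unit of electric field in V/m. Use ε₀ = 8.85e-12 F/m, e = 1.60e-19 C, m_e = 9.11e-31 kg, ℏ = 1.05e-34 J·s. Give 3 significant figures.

The unique combination of the constants set to 1 with dimensions of electric field is E_au = E_h/(e a₀) = m_e²e⁵/((4πε₀)³ℏ⁴).
E_h = 4.38e-18 J
a₀ = 5.26e-11 m
E_h/(e·a₀) = 5.20e11 V/m

5.20e11 V/m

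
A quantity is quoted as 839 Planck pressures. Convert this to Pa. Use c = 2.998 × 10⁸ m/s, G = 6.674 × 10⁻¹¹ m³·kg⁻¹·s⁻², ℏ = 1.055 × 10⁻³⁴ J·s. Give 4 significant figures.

One Planck pressure: p_P = c⁷/(ℏG²) = 4.632 × 10¹¹³ Pa.
839 × 4.632 × 10¹¹³ Pa = 3.886 × 10¹¹⁶ Pa

3.886 × 10¹¹⁶ Pa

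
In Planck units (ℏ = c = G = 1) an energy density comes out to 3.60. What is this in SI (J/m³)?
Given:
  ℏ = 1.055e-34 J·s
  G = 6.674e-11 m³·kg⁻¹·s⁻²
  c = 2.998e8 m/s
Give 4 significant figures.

One Planck energy density: u_P = c⁷/(ℏG²) = 4.632e113 J/m³.
3.60 × 4.632e113 J/m³ = 1.668e114 J/m³

1.668e114 J/m³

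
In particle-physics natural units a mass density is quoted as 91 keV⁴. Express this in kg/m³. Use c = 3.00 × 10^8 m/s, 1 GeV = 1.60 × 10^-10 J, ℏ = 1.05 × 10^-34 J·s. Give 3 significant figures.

Mass density is [E]/(c²[L]³) = [E]⁴/(ℏ³c⁵).
1 GeV⁴ → 1/(ℏ³c⁵) × (1 GeV in J)⁴ = 2.33 × 10^20 kg/m³.
Convert the energy scale: 91 keV⁴ = 9.10 × 10^-23 GeV⁴.
Result: 9.10 × 10^-23 × 2.33 × 10^20 = 0.0212 kg/m³.

0.0212 kg/m³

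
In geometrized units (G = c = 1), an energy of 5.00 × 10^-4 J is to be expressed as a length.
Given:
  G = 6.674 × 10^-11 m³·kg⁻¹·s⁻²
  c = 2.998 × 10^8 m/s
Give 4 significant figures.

4.131 × 10^-48 m

Energy → length via G/c⁴.
5.00 × 10^-4 J × (G/c⁴) = 4.131 × 10^-48 m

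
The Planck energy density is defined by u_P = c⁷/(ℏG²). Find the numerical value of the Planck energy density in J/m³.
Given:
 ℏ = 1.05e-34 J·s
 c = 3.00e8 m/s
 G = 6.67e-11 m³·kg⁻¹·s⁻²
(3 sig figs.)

u_P = c⁷/(ℏG²)
  = 2.19e59 / 4.67e-55
  = 4.68e113 J/m³

4.68e113 J/m³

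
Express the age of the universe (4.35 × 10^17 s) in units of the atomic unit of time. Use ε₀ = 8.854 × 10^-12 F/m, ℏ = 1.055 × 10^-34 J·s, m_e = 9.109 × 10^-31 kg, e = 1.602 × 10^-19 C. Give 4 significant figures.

1.795 × 10^34

atomic unit of time: τ_au = (4πε₀)²ℏ³/(m_e e⁴) = 2.423 × 10^-17 s.
4.35 × 10^17 / 2.423 × 10^-17 = 1.795 × 10^34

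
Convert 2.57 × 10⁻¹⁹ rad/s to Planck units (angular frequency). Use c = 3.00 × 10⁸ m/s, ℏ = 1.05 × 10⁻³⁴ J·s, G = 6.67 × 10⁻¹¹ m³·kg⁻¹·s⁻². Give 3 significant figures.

1.38 × 10⁻⁶²

Planck angular frequency: ω_P = √(c⁵/(ℏG)) = 1.86 × 10⁴³ rad/s.
2.57 × 10⁻¹⁹ / 1.86 × 10⁴³ = 1.38 × 10⁻⁶²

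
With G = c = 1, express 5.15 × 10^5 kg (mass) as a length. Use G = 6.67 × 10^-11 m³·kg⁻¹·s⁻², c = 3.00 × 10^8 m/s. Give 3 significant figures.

In G = c = 1 units mass has dimensions of length; the conversion factor is G/c².
5.15 × 10^5 kg × (G/c²) = 3.82 × 10^-22 m

3.82 × 10^-22 m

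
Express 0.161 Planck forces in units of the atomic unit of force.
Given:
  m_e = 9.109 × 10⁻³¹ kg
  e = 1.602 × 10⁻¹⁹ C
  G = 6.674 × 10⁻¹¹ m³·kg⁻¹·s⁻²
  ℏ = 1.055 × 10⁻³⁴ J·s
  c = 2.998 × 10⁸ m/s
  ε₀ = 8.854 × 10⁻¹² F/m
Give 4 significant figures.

Planck force: F_P = c⁴/G = 1.210 × 10⁴⁴ N
atomic unit of force: F_au = E_h/a₀ = m_e²e⁶/((4πε₀)³ℏ⁴) = 8.220 × 10⁻⁸ N
0.161 × 1.210 × 10⁴⁴ / 8.220 × 10⁻⁸ = 2.371 × 10⁵⁰

2.371 × 10⁵⁰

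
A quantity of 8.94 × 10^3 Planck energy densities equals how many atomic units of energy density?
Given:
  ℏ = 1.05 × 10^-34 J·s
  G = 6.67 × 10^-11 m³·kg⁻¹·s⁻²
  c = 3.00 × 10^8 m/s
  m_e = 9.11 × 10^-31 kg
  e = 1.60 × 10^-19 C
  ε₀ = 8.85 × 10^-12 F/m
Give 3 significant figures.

Planck energy density: u_P = c⁷/(ℏG²) = 4.68 × 10^113 J/m³
atomic unit of energy density: u_au = E_h/a₀³ = m_e⁴e¹⁰/((4πε₀)⁵ℏ⁸) = 3.01 × 10^13 J/m³
8.94 × 10^3 × 4.68 × 10^113 / 3.01 × 10^13 = 1.39 × 10^104

1.39 × 10^104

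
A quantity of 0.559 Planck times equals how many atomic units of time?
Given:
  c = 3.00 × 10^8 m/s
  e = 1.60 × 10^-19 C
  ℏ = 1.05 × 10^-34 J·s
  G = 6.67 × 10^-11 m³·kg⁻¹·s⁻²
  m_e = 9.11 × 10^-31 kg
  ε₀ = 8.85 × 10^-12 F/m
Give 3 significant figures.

Planck time: t_P = √(ℏG/c⁵) = 5.37 × 10^-44 s
atomic unit of time: τ_au = (4πε₀)²ℏ³/(m_e e⁴) = 2.40 × 10^-17 s
0.559 × 5.37 × 10^-44 / 2.40 × 10^-17 = 1.25 × 10^-27

1.25 × 10^-27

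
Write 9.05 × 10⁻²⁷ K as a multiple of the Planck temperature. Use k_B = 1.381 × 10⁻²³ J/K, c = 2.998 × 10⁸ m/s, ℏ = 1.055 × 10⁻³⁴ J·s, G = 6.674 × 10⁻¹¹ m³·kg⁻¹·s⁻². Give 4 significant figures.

Planck temperature: T_P = √(ℏc⁵/G) / k_B = 1.417 × 10³² K.
9.05 × 10⁻²⁷ / 1.417 × 10³² = 6.387 × 10⁻⁵⁹

6.387 × 10⁻⁵⁹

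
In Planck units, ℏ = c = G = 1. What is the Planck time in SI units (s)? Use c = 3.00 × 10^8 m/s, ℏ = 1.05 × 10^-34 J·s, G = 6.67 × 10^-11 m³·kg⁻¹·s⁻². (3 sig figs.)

Dimensional analysis gives t_P = √(ℏG/c⁵).
  = √(2.88 × 10^-87)
  = 5.37 × 10^-44 s

5.37 × 10^-44 s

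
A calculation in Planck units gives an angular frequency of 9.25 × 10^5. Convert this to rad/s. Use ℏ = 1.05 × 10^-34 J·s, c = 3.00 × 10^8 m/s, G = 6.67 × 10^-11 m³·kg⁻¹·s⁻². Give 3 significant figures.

1.72 × 10^49 rad/s

One Planck angular frequency: ω_P = √(c⁵/(ℏG)) = 1.86 × 10^43 rad/s.
9.25 × 10^5 × 1.86 × 10^43 rad/s = 1.72 × 10^49 rad/s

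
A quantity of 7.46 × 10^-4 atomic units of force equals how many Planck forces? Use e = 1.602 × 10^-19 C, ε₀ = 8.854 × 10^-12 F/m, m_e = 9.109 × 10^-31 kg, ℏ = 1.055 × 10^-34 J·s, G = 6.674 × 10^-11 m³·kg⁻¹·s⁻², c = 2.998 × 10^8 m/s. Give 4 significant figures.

atomic unit of force: F_au = E_h/a₀ = m_e²e⁶/((4πε₀)³ℏ⁴) = 8.220 × 10^-8 N
Planck force: F_P = c⁴/G = 1.210 × 10^44 N
7.46 × 10^-4 × 8.220 × 10^-8 / 1.210 × 10^44 = 5.066 × 10^-55

5.066 × 10^-55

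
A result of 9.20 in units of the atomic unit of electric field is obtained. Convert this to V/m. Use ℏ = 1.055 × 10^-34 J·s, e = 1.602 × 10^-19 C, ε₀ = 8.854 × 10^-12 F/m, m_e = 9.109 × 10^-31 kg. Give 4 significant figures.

One atomic unit of electric field: E_au = E_h/(e a₀) = m_e²e⁵/((4πε₀)³ℏ⁴) = 5.131 × 10^11 V/m.
9.20 × 5.131 × 10^11 V/m = 4.720 × 10^12 V/m

4.720 × 10^12 V/m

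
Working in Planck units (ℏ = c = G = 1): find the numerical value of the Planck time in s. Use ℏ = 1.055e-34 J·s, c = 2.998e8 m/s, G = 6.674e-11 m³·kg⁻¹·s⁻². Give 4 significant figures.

5.392e-44 s

From ℏ = c = G = 1 the time scale is t_P = √(ℏG/c⁵).
  = √(2.907e-87)
  = 5.392e-44 s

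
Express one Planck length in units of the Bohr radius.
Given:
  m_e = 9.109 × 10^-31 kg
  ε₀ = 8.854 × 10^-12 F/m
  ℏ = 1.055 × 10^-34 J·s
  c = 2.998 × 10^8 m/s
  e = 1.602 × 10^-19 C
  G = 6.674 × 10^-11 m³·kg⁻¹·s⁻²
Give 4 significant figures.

3.051 × 10^-25

Planck length: ℓ_P = √(ℏG/c³) = 1.616 × 10^-35 m
Bohr radius: a₀ = 4πε₀ℏ²/(m_e e²) = 5.297 × 10^-11 m
ratio = 1.616 × 10^-35 / 5.297 × 10^-11 = 3.051 × 10^-25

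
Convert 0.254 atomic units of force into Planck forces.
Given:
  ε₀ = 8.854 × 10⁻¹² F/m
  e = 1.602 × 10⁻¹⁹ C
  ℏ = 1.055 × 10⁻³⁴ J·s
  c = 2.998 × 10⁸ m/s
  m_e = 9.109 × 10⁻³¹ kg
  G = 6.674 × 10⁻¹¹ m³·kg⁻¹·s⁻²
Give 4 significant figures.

atomic unit of force: F_au = E_h/a₀ = m_e²e⁶/((4πε₀)³ℏ⁴) = 8.220 × 10⁻⁸ N
Planck force: F_P = c⁴/G = 1.210 × 10⁴⁴ N
0.254 × 8.220 × 10⁻⁸ / 1.210 × 10⁴⁴ = 1.725 × 10⁻⁵²

1.725 × 10⁻⁵²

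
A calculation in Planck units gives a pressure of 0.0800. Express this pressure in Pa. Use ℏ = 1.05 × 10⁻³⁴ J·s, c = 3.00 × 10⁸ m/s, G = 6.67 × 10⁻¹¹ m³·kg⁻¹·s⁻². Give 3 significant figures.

One Planck pressure: p_P = c⁷/(ℏG²) = 4.68 × 10¹¹³ Pa.
0.0800 × 4.68 × 10¹¹³ Pa = 3.75 × 10¹¹² Pa

3.75 × 10¹¹² Pa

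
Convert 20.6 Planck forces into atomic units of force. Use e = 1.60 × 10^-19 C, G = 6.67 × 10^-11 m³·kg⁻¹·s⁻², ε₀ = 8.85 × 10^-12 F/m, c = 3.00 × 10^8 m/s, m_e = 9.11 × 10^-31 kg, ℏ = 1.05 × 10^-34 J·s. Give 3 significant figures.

3.00 × 10^52

Planck force: F_P = c⁴/G = 1.21 × 10^44 N
atomic unit of force: F_au = E_h/a₀ = m_e²e⁶/((4πε₀)³ℏ⁴) = 8.33 × 10^-8 N
20.6 × 1.21 × 10^44 / 8.33 × 10^-8 = 3.00 × 10^52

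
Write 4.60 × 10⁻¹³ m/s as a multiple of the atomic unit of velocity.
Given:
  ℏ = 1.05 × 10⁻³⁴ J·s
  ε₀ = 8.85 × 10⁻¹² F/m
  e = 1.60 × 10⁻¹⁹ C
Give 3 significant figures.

atomic unit of velocity: v_au = e²/(4πε₀ℏ) = 2.19 × 10⁶ m/s.
4.60 × 10⁻¹³ / 2.19 × 10⁶ = 2.10 × 10⁻¹⁹

2.10 × 10⁻¹⁹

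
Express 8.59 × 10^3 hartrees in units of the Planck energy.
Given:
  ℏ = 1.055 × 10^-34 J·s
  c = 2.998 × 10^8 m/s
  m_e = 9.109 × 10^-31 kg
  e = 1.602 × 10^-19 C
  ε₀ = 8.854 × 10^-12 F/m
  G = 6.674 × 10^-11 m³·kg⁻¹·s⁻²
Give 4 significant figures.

hartree: E_h = m_e e⁴/(4πε₀ℏ)² = 4.354 × 10^-18 J
Planck energy: E_P = √(ℏc⁵/G) = 1.957 × 10^9 J
8.59 × 10^3 × 4.354 × 10^-18 / 1.957 × 10^9 = 1.912 × 10^-23

1.912 × 10^-23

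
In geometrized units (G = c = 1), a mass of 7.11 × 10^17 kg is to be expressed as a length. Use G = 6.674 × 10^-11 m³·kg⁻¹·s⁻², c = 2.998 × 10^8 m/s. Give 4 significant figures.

In G = c = 1 units mass has dimensions of length; the conversion factor is G/c².
7.11 × 10^17 kg × (G/c²) = 5.279 × 10^-10 m

5.279 × 10^-10 m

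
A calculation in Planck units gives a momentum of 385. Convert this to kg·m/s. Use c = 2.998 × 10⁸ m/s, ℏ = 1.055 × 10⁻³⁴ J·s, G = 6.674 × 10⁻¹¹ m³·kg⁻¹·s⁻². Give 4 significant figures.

2.513 × 10³ kg·m/s

One Planck momentum: p_P = √(ℏc³/G) = 6.527 kg·m/s.
385 × 6.527 kg·m/s = 2.513 × 10³ kg·m/s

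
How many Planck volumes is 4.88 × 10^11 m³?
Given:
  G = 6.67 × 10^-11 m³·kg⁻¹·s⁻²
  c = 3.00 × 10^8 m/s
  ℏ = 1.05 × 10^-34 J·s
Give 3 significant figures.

Planck volume: V_P = (ℏG/c³)^(3/2) = 4.18 × 10^-105 m³.
4.88 × 10^11 / 4.18 × 10^-105 = 1.17 × 10^116

1.17 × 10^116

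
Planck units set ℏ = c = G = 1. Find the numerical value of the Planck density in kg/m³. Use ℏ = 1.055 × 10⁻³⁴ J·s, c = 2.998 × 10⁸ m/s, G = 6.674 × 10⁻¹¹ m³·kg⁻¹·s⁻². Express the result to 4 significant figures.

5.154 × 10⁹⁶ kg/m³

The unique combination of the constants set to 1 with dimensions of density is ρ_P = c⁵/(ℏG²).
  = 2.422 × 10⁴² / 4.699 × 10⁻⁵⁵
  = 5.154 × 10⁹⁶ kg/m³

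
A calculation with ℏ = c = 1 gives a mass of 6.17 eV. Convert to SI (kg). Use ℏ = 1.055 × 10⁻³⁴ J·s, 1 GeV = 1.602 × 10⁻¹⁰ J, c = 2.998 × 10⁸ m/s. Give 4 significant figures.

1.100 × 10⁻³⁵ kg

Mass is [E]/c²; divide by c².
1 GeV → 1/c² × (1 GeV in J) = 1.782 × 10⁻²⁷ kg.
Convert the energy scale: 6.17 eV = 6.17 × 10⁻⁹ GeV.
Result: 6.17 × 10⁻⁹ × 1.782 × 10⁻²⁷ = 1.100 × 10⁻³⁵ kg.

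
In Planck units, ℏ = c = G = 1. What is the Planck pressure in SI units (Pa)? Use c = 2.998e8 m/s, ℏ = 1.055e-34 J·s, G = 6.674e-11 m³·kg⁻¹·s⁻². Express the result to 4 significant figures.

The unique combination of the constants set to 1 with dimensions of pressure is p_P = c⁷/(ℏG²).
  = 2.177e59 / 4.699e-55
  = 4.632e113 Pa

4.632e113 Pa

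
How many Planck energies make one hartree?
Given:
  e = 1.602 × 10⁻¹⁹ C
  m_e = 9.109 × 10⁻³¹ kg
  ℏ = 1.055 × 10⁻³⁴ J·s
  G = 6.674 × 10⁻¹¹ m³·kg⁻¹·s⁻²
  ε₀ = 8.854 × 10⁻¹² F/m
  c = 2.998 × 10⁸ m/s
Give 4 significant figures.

hartree: E_h = m_e e⁴/(4πε₀ℏ)² = 4.354 × 10⁻¹⁸ J
Planck energy: E_P = √(ℏc⁵/G) = 1.957 × 10⁹ J
ratio = 4.354 × 10⁻¹⁸ / 1.957 × 10⁹ = 2.225 × 10⁻²⁷

2.225 × 10⁻²⁷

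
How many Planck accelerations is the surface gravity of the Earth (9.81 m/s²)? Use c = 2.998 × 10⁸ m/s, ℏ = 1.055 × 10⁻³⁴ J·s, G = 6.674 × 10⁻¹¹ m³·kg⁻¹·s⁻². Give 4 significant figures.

1.764 × 10⁻⁵¹

Planck acceleration: a_P = √(c⁷/(ℏG)) = 5.560 × 10⁵¹ m/s².
9.81 / 5.560 × 10⁵¹ = 1.764 × 10⁻⁵¹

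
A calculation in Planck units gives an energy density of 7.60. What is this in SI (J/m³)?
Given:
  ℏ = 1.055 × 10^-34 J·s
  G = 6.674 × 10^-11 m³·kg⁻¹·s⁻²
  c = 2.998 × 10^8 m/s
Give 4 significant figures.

One Planck energy density: u_P = c⁷/(ℏG²) = 4.632 × 10^113 J/m³.
7.60 × 4.632 × 10^113 J/m³ = 3.521 × 10^114 J/m³

3.521 × 10^114 J/m³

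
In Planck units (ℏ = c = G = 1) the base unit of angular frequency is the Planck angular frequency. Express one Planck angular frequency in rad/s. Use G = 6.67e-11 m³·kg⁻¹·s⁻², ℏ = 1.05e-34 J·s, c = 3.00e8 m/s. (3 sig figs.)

ω_P = √(c⁵/(ℏG))
  = √(3.47e86)
  = 1.86e43 rad/s

1.86e43 rad/s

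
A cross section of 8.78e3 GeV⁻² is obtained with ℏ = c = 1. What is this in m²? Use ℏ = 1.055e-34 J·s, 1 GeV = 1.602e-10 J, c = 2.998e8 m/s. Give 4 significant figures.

3.422e-28 m²

Area is [L]² = [E]⁻²·(ℏc)²; restore (ℏc)².
1 GeV⁻² → (ℏc)² × (1 GeV in J)⁻² = 3.898e-32 m².
Result: 8.78e3 × 3.898e-32 = 3.422e-28 m².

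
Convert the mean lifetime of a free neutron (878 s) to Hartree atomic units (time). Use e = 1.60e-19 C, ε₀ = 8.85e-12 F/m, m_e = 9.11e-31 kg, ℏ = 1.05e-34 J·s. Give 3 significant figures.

atomic unit of time: τ_au = (4πε₀)²ℏ³/(m_e e⁴) = 2.40e-17 s.
878 / 2.40e-17 = 3.66e19

3.66e19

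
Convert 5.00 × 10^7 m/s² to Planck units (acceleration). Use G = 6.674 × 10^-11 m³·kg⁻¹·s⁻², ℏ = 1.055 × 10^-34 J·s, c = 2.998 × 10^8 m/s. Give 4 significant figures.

Planck acceleration: a_P = √(c⁷/(ℏG)) = 5.560 × 10^51 m/s².
5.00 × 10^7 / 5.560 × 10^51 = 8.992 × 10^-45

8.992 × 10^-45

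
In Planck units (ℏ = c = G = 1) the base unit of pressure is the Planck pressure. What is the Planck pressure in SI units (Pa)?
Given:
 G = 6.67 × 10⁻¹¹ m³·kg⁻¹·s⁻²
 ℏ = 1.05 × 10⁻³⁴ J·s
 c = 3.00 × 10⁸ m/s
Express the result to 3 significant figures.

4.68 × 10¹¹³ Pa

p_P = c⁷/(ℏG²)
  = 2.19 × 10⁵⁹ / 4.67 × 10⁻⁵⁵
  = 4.68 × 10¹¹³ Pa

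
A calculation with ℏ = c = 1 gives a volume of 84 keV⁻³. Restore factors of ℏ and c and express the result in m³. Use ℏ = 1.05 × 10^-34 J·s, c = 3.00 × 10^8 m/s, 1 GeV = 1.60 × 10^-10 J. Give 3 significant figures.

Volume is [L]³ = [E]⁻³·(ℏc)³.
1 GeV⁻³ → (ℏc)³ × (1 GeV in J)⁻³ = 7.63 × 10^-48 m³.
Convert the energy scale: 84 keV⁻³ = 8.40 × 10^19 GeV⁻³.
Result: 8.40 × 10^19 × 7.63 × 10^-48 = 6.41 × 10^-28 m³.

6.41 × 10^-28 m³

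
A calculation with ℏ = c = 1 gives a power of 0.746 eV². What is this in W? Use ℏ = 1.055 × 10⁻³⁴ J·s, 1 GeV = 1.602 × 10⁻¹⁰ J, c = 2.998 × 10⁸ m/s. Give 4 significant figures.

1.815 × 10⁻⁴ W

Power is [E]/[T] = [E]²/ℏ.
1 GeV² → 1/ℏ × (1 GeV in J)² = 2.433 × 10¹⁴ W.
Convert the energy scale: 0.746 eV² = 7.46 × 10⁻¹⁹ GeV².
Result: 7.46 × 10⁻¹⁹ × 2.433 × 10¹⁴ = 1.815 × 10⁻⁴ W.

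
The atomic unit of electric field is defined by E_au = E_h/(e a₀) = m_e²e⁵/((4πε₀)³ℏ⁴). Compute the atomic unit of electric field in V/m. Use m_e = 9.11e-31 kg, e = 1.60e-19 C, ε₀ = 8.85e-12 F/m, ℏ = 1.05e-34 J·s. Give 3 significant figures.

E_au = E_h/(e a₀) = m_e²e⁵/((4πε₀)³ℏ⁴)
E_h = 4.38e-18 J
a₀ = 5.26e-11 m
E_h/(e·a₀) = 5.20e11 V/m

5.20e11 V/m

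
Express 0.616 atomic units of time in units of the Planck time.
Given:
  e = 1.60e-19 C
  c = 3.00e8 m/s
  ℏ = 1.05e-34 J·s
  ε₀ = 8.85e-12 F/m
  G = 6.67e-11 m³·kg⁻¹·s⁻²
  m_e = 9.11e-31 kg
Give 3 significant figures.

atomic unit of time: τ_au = (4πε₀)²ℏ³/(m_e e⁴) = 2.40e-17 s
Planck time: t_P = √(ℏG/c⁵) = 5.37e-44 s
0.616 × 2.40e-17 / 5.37e-44 = 2.75e26

2.75e26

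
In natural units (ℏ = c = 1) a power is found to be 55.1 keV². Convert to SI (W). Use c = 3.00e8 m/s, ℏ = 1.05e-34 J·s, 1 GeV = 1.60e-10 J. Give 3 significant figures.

1.34e4 W

Power is [E]/[T] = [E]²/ℏ.
1 GeV² → 1/ℏ × (1 GeV in J)² = 2.44e14 W.
Convert the energy scale: 55.1 keV² = 5.51e-11 GeV².
Result: 5.51e-11 × 2.44e14 = 1.34e4 W.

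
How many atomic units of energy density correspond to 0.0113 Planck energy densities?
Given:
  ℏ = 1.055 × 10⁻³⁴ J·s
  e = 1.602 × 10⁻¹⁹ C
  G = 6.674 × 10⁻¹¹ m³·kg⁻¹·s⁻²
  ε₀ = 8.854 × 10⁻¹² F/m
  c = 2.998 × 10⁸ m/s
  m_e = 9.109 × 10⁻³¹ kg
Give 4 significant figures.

1.787 × 10⁹⁸

Planck energy density: u_P = c⁷/(ℏG²) = 4.632 × 10¹¹³ J/m³
atomic unit of energy density: u_au = E_h/a₀³ = m_e⁴e¹⁰/((4πε₀)⁵ℏ⁸) = 2.929 × 10¹³ J/m³
0.0113 × 4.632 × 10¹¹³ / 2.929 × 10¹³ = 1.787 × 10⁹⁸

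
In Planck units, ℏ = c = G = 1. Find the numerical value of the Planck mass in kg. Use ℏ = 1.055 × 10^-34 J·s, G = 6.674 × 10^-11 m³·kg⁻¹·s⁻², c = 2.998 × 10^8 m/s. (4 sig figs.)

From ℏ = c = G = 1 the mass scale is m_P = √(ℏc/G).
  = √(4.739 × 10^-16)
  = 2.177 × 10^-8 kg

2.177 × 10^-8 kg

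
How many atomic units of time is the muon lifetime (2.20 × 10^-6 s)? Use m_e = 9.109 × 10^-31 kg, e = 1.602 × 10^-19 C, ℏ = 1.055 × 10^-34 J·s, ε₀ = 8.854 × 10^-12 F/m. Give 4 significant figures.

9.080 × 10^10

atomic unit of time: τ_au = (4πε₀)²ℏ³/(m_e e⁴) = 2.423 × 10^-17 s.
2.20 × 10^-6 / 2.423 × 10^-17 = 9.080 × 10^10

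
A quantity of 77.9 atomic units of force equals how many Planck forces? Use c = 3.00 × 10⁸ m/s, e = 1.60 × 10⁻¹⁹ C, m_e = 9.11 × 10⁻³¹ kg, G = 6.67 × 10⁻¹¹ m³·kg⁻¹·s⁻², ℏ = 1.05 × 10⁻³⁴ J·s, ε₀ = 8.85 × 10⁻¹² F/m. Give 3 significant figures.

atomic unit of force: F_au = E_h/a₀ = m_e²e⁶/((4πε₀)³ℏ⁴) = 8.33 × 10⁻⁸ N
Planck force: F_P = c⁴/G = 1.21 × 10⁴⁴ N
77.9 × 8.33 × 10⁻⁸ / 1.21 × 10⁴⁴ = 5.34 × 10⁻⁵⁰

5.34 × 10⁻⁵⁰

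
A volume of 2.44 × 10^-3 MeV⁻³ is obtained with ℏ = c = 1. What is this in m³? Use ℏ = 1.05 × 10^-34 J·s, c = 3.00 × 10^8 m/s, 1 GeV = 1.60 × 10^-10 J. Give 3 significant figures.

1.86 × 10^-41 m³

Volume is [L]³ = [E]⁻³·(ℏc)³.
1 GeV⁻³ → (ℏc)³ × (1 GeV in J)⁻³ = 7.63 × 10^-48 m³.
Convert the energy scale: 2.44 × 10^-3 MeV⁻³ = 2.44 × 10^6 GeV⁻³.
Result: 2.44 × 10^6 × 7.63 × 10^-48 = 1.86 × 10^-41 m³.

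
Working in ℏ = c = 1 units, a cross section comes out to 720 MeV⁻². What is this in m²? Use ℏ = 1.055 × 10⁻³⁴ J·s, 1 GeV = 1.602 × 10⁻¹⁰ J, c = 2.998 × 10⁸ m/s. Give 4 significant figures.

2.807 × 10⁻²³ m²

Area is [L]² = [E]⁻²·(ℏc)²; restore (ℏc)².
1 GeV⁻² → (ℏc)² × (1 GeV in J)⁻² = 3.898 × 10⁻³² m².
Convert the energy scale: 720 MeV⁻² = 7.20 × 10⁸ GeV⁻².
Result: 7.20 × 10⁸ × 3.898 × 10⁻³² = 2.807 × 10⁻²³ m².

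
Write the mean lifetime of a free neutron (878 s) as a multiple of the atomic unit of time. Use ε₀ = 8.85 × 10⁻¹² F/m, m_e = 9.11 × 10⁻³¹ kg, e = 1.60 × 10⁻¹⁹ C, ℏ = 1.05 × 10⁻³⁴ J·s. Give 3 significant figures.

3.66 × 10¹⁹

atomic unit of time: τ_au = (4πε₀)²ℏ³/(m_e e⁴) = 2.40 × 10⁻¹⁷ s.
878 / 2.40 × 10⁻¹⁷ = 3.66 × 10¹⁹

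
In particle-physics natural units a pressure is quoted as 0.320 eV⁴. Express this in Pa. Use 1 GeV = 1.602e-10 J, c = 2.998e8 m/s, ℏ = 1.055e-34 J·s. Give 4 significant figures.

Pressure is [E]/[L]³ = [E]⁴/(ℏc)³.
1 GeV⁴ → 1/(ℏc)³ × (1 GeV in J)⁴ = 2.082e37 Pa.
Convert the energy scale: 0.320 eV⁴ = 3.20e-37 GeV⁴.
Result: 3.20e-37 × 2.082e37 = 6.661 Pa.

6.661 Pa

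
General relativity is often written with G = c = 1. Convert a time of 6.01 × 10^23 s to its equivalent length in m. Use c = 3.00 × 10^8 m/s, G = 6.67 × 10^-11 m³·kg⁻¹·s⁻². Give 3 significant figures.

1.80 × 10^32 m

Time → length via c.
6.01 × 10^23 s × (c) = 1.80 × 10^32 m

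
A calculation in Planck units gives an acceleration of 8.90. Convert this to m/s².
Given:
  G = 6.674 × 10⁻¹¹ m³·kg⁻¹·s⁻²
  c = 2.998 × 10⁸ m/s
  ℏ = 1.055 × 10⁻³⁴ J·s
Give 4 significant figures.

4.949 × 10⁵² m/s²

One Planck acceleration: a_P = √(c⁷/(ℏG)) = 5.560 × 10⁵¹ m/s².
8.90 × 5.560 × 10⁵¹ m/s² = 4.949 × 10⁵² m/s²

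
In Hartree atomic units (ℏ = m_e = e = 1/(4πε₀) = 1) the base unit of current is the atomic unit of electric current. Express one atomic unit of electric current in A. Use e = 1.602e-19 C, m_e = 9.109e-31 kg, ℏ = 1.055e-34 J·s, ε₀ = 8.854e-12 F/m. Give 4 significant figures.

I_au = e E_h/ℏ = m_e e⁵/((4πε₀)²ℏ³)
E_h = 4.354e-18 J
e·E_h/ℏ = 6.612e-3 A

6.612e-3 A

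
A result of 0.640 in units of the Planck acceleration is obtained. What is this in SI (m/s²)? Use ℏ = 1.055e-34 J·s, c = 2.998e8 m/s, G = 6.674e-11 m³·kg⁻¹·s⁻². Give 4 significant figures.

One Planck acceleration: a_P = √(c⁷/(ℏG)) = 5.560e51 m/s².
0.640 × 5.560e51 m/s² = 3.559e51 m/s²

3.559e51 m/s²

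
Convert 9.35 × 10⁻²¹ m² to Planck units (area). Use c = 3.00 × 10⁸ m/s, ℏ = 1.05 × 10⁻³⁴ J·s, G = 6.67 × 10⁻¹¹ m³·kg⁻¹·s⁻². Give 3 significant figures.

Planck area: A_P = ℏG/c³ = 2.59 × 10⁻⁷⁰ m².
9.35 × 10⁻²¹ / 2.59 × 10⁻⁷⁰ = 3.60 × 10⁴⁹

3.60 × 10⁴⁹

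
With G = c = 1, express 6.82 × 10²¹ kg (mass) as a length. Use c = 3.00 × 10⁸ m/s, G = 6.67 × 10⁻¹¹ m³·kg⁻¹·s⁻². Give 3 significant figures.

5.05 × 10⁻⁶ m

In G = c = 1 units mass has dimensions of length; the conversion factor is G/c².
6.82 × 10²¹ kg × (G/c²) = 5.05 × 10⁻⁶ m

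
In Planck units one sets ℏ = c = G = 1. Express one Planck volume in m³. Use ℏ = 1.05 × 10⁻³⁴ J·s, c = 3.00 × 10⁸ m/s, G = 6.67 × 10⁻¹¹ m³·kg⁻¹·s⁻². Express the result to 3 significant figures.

V_P = (ℏG/c³)^(3/2)
  = √(1.75 × 10⁻²⁰⁹)
  = 4.18 × 10⁻¹⁰⁵ m³

4.18 × 10⁻¹⁰⁵ m³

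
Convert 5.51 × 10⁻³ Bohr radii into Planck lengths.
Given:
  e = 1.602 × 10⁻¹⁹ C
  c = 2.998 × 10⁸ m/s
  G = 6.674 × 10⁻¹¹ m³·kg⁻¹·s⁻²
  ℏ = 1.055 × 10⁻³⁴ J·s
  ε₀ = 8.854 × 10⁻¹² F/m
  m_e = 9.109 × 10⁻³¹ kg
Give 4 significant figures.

1.806 × 10²²

Bohr radius: a₀ = 4πε₀ℏ²/(m_e e²) = 5.297 × 10⁻¹¹ m
Planck length: ℓ_P = √(ℏG/c³) = 1.616 × 10⁻³⁵ m
5.51 × 10⁻³ × 5.297 × 10⁻¹¹ / 1.616 × 10⁻³⁵ = 1.806 × 10²²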